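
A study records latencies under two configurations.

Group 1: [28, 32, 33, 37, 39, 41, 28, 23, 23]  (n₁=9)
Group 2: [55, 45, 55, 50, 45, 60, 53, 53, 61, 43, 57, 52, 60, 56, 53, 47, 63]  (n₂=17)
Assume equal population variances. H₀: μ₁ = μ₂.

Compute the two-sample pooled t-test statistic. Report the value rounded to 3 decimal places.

x̄₁=31.556, s₁=6.598, n₁=9
x̄₂=53.412, s₂=5.948, n₂=17
s_p² = [8·6.598² + 16·5.948²]/24 = 38.0975
SE = √(s_p²·(1/9+1/17)) = 2.5444
t = (31.556−53.412)/2.5444 = -8.5899
df = 24

test statistic = -8.590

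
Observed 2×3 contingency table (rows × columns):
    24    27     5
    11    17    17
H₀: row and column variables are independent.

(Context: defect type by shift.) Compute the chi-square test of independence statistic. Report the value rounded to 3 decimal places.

test statistic = 12.598

Row totals [56, 45], col totals [35, 44, 22], n=101
χ² = (24−19.41)²/19.41 + (27−24.40)²/24.40 + (5−12.20)²/12.20 + (11−15.59)²/15.59 + (17−19.60)²/19.60 + (17−9.80)²/9.80 = 12.5982
df = 2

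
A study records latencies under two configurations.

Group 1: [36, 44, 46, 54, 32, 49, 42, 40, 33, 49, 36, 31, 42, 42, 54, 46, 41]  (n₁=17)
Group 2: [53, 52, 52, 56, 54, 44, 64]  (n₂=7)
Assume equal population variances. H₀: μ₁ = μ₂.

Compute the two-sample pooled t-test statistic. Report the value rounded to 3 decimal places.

test statistic = -3.741

x̄₁=42.176, s₁=7.073, n₁=17
x̄₂=53.571, s₂=5.940, n₂=7
s_p² = [16·7.073² + 6·5.940²]/22 = 46.0084
SE = √(s_p²·(1/17+1/7)) = 3.0461
t = (42.176−53.571)/3.0461 = -3.7408
df = 22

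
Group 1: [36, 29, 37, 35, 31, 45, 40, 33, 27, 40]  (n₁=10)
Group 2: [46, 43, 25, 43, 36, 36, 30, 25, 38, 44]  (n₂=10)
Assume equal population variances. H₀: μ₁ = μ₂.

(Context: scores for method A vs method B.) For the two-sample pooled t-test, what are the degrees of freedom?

df = n₁ + n₂ − 2 = 10 + 10 − 2 = 18

degrees of freedom = 18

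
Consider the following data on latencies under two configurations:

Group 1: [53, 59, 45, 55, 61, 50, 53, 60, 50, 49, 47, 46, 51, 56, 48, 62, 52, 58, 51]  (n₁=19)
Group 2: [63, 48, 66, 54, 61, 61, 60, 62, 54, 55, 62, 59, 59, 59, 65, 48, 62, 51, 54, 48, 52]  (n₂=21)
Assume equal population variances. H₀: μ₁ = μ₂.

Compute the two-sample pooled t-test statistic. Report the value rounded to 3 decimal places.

x̄₁=52.947, s₁=5.191, n₁=19
x̄₂=57.286, s₂=5.667, n₂=21
s_p² = [18·5.191² + 20·5.667²]/38 = 29.6640
SE = √(s_p²·(1/19+1/21)) = 1.7245
t = (52.947−57.286)/1.7245 = -2.5157
df = 38

test statistic = -2.516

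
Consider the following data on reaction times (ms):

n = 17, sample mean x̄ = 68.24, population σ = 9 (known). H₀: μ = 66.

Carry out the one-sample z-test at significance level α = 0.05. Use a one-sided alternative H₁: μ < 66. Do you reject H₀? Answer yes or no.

reject H₀: no

SE = σ/√n = 9/√17 = 2.1828
z = (x̄−μ₀)/SE = (68.24−66)/2.1828 = 1.0262
p-value (one-sided, H₁ less) = 0.84760
At α=0.05: p ≥ α → fail to reject H₀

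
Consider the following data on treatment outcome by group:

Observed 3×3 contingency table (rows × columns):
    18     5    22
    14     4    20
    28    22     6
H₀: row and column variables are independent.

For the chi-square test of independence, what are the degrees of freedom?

degrees of freedom = 4

df = (r−1)(c−1) = (3−1)·(3−1) = 4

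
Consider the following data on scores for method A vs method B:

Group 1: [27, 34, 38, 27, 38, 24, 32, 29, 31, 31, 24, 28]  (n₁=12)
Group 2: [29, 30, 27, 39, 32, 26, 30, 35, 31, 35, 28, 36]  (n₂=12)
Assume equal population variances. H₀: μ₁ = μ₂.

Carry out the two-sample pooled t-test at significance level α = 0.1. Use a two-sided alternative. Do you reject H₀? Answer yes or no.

x̄₁=30.250, s₁=4.712, n₁=12
x̄₂=31.500, s₂=3.989, n₂=12
s_p² = [11·4.712² + 11·3.989²]/22 = 19.0568
SE = √(s_p²·(1/12+1/12)) = 1.7822
t = (30.250−31.500)/1.7822 = -0.7014
df = 22
p-value (two-sided) = 0.49041
At α=0.1: p ≥ α → fail to reject H₀

reject H₀: no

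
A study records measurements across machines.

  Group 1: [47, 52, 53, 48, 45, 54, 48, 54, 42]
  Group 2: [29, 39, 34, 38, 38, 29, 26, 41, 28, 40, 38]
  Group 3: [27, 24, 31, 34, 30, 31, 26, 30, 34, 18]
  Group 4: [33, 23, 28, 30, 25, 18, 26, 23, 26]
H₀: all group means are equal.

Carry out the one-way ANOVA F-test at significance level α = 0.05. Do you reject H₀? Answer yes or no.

reject H₀: yes

Group means [49.22, 34.55, 28.50, 25.78], grand mean 34.359
SSB = Σnᵢ(x̄ᵢ−x̄)² = 2994.636; SSW = ΣΣ(x−x̄ᵢ)² = 818.338
MSB = 2994.636/3 = 998.2120; MSW = 818.338/35 = 23.3811
F = MSB/MSW = 42.6931
df = (3, 35)
p-value (upper-tail) = 0.00000
At α=0.05: p < α → reject H₀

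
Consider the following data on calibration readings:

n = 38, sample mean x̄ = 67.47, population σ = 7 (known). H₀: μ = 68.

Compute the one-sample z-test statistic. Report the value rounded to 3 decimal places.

SE = σ/√n = 7/√38 = 1.1355
z = (x̄−μ₀)/SE = (67.47−68)/1.1355 = -0.4667

test statistic = -0.467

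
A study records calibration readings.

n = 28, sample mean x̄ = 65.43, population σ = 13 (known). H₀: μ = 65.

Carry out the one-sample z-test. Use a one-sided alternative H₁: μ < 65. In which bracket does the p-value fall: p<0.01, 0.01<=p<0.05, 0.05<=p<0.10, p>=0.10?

SE = σ/√n = 13/√28 = 2.4568
z = (x̄−μ₀)/SE = (65.43−65)/2.4568 = 0.1750
p-value (one-sided, H₁ less) = 0.56947
→ bracket: p>=0.10

p-value bracket: p>=0.10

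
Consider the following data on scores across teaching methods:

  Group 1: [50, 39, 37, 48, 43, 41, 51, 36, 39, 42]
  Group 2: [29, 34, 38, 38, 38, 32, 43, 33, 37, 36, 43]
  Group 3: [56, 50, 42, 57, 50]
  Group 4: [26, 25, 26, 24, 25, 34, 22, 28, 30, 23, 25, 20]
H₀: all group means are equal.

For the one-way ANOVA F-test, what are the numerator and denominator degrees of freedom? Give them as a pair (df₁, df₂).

degrees of freedom = [3, 34]

k = 4 groups, N = 38 total
df = (k−1, N−k) = (4−1, 38−4) = (3, 34)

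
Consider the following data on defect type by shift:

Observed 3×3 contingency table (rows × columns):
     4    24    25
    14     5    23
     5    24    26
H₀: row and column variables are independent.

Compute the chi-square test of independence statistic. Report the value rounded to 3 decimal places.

test statistic = 21.799

Row totals [53, 42, 55], col totals [23, 53, 74], n=150
χ² = (4−8.13)²/8.13 + (24−18.73)²/18.73 + (25−26.15)²/26.15 + (14−6.44)²/6.44 + (5−14.84)²/14.84 + (23−20.72)²/20.72 + (5−8.43)²/8.43 + (24−19.43)²/19.43 + (26−27.13)²/27.13 = 21.7993
df = 4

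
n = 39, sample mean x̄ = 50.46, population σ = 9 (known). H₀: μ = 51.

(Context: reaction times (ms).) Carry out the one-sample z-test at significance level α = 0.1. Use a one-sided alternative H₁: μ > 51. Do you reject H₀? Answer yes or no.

SE = σ/√n = 9/√39 = 1.4412
z = (x̄−μ₀)/SE = (50.46−51)/1.4412 = -0.3747
p-value (one-sided, H₁ greater) = 0.64606
At α=0.1: p ≥ α → fail to reject H₀

reject H₀: no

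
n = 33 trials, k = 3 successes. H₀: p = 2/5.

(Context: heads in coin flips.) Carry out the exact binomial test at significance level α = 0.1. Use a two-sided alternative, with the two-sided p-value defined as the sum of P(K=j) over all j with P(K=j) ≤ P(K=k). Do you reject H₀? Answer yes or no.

Exact binomial: n=33, k=3, p₀=2/5=0.4000
P(X=j) = C(n,j)·p₀^j·(1−p₀)^(n−j); p = Σ P(X=j) over j with P(X=j) ≤ P(X=3)
p-value (two-sided) = 0.00012
At α=0.1: p < α → reject H₀

reject H₀: yes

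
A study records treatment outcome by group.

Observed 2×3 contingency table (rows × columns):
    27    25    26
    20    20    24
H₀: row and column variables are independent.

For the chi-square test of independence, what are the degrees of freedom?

df = (r−1)(c−1) = (2−1)·(3−1) = 2

degrees of freedom = 2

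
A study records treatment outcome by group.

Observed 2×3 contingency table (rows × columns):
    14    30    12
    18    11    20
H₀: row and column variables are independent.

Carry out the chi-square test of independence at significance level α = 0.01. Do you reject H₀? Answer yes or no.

reject H₀: yes

Row totals [56, 49], col totals [32, 41, 32], n=105
χ² = (14−17.07)²/17.07 + (30−21.87)²/21.87 + (12−17.07)²/17.07 + (18−14.93)²/14.93 + (11−19.13)²/19.13 + (20−14.93)²/14.93 = 10.8866
df = 2
p-value (upper-tail) = 0.00433
At α=0.01: p < α → reject H₀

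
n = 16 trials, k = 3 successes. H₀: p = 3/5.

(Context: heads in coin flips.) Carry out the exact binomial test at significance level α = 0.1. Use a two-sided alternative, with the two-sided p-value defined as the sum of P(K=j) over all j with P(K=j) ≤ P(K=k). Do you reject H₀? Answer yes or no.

reject H₀: yes

Exact binomial: n=16, k=3, p₀=3/5=0.6000
P(X=j) = C(n,j)·p₀^j·(1−p₀)^(n−j); p = Σ P(X=j) over j with P(X=j) ≤ P(X=3)
p-value (two-sided) = 0.00122
At α=0.1: p < α → reject H₀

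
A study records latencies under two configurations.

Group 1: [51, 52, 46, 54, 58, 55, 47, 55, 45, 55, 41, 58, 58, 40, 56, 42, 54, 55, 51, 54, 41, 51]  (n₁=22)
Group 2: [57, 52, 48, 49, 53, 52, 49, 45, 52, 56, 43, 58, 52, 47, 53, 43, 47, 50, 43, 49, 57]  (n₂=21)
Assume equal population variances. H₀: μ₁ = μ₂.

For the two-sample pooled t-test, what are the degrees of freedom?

degrees of freedom = 41

df = n₁ + n₂ − 2 = 22 + 21 − 2 = 41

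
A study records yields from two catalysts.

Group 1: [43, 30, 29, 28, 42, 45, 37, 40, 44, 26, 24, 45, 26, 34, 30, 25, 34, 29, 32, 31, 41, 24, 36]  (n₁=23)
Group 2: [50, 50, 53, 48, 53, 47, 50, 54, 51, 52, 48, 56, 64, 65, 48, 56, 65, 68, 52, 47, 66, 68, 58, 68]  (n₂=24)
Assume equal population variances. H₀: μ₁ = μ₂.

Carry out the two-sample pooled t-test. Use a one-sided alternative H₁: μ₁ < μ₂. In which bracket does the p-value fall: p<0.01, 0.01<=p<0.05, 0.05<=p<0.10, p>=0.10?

p-value bracket: p<0.01

x̄₁=33.696, s₁=7.144, n₁=23
x̄₂=55.708, s₂=7.521, n₂=24
s_p² = [22·7.144² + 23·7.521²]/45 = 53.8628
SE = √(s_p²·(1/23+1/24)) = 2.1415
t = (33.696−55.708)/2.1415 = -10.2790
df = 45
p-value (one-sided, H₁ less) = 0.00000
→ bracket: p<0.01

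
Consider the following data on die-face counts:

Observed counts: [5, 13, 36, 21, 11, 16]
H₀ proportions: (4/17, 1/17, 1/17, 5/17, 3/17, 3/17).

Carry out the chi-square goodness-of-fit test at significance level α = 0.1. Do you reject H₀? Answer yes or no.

reject H₀: yes

n = 102; E_i = n·p_i = [24.00, 6.00, 6.00, 30.00, 18.00, 18.00]
χ² = (5−24.00)²/24.00 + (13−6.00)²/6.00 + (36−6.00)²/6.00 + (21−30.00)²/30.00 + (11−18.00)²/18.00 + (16−18.00)²/18.00 = 178.8528
df = 5
p-value (upper-tail) = 0.00000
At α=0.1: p < α → reject H₀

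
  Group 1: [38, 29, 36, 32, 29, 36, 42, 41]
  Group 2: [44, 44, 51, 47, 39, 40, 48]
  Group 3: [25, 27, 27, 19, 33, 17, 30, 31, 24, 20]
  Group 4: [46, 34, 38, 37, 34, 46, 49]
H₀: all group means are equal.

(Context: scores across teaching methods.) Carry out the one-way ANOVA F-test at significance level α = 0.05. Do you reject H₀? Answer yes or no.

reject H₀: yes

Group means [35.38, 44.71, 25.30, 40.57], grand mean 35.406
SSB = Σnᵢ(x̄ᵢ−x̄)² = 1814.601; SSW = ΣΣ(x−x̄ᵢ)² = 781.118
MSB = 1814.601/3 = 604.8670; MSW = 781.118/28 = 27.8971
F = MSB/MSW = 21.6821
df = (3, 28)
p-value (upper-tail) = 0.00000
At α=0.05: p < α → reject H₀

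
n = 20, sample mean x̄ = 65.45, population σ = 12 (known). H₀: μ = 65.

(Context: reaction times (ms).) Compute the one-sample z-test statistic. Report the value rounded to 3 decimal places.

SE = σ/√n = 12/√20 = 2.6833
z = (x̄−μ₀)/SE = (65.45−65)/2.6833 = 0.1677

test statistic = 0.168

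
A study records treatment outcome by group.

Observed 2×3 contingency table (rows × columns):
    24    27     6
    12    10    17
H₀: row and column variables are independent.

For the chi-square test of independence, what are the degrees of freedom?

df = (r−1)(c−1) = (2−1)·(3−1) = 2

degrees of freedom = 2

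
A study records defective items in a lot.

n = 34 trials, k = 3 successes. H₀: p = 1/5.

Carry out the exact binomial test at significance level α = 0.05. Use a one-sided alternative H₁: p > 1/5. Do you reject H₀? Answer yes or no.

Exact binomial: n=34, k=3, p₀=1/5=0.2000
P(X≥3) from Σ C(n,i)·p₀^i·(1−p₀)^(n−i)
p-value (one-sided, H₁ greater) = 0.97740
At α=0.05: p ≥ α → fail to reject H₀

reject H₀: no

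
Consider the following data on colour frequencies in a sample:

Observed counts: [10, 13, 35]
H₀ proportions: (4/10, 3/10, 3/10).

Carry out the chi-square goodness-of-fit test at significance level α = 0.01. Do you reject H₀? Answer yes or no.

n = 58; E_i = n·p_i = [23.20, 17.40, 17.40]
χ² = (10−23.20)²/23.20 + (13−17.40)²/17.40 + (35−17.40)²/17.40 = 26.4253
df = 2
p-value (upper-tail) = 0.00000
At α=0.01: p < α → reject H₀

reject H₀: yes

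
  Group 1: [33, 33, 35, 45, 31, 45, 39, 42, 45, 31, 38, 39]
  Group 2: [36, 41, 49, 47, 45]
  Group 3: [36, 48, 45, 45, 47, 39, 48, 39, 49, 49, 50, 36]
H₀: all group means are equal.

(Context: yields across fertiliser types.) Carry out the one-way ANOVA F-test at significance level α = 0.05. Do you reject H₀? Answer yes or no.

Group means [38.00, 43.60, 44.25], grand mean 41.552
SSB = Σnᵢ(x̄ᵢ−x̄)² = 259.722; SSW = ΣΣ(x−x̄ᵢ)² = 735.450
MSB = 259.722/2 = 129.8612; MSW = 735.450/26 = 28.2865
F = MSB/MSW = 4.5909
df = (2, 26)
p-value (upper-tail) = 0.01961
At α=0.05: p < α → reject H₀

reject H₀: yes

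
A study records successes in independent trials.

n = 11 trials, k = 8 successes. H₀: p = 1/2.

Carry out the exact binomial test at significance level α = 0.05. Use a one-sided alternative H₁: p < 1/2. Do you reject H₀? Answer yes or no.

reject H₀: no

Exact binomial: n=11, k=8, p₀=1/2=0.5000
P(X≤8) from Σ C(n,i)·p₀^i·(1−p₀)^(n−i)
p-value (one-sided, H₁ less) = 0.96729
At α=0.05: p ≥ α → fail to reject H₀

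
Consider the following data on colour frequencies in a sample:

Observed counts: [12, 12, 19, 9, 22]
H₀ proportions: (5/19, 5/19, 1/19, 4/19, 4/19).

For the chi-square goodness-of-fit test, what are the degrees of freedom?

degrees of freedom = 4

df = k − 1 = 5 − 1 = 4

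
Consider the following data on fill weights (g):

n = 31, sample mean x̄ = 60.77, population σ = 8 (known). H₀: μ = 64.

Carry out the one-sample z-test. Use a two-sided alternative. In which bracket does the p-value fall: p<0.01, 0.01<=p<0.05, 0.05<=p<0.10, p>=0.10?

SE = σ/√n = 8/√31 = 1.4368
z = (x̄−μ₀)/SE = (60.77−64)/1.4368 = -2.2480
p-value (two-sided) = 0.02458
→ bracket: 0.01<=p<0.05

p-value bracket: 0.01<=p<0.05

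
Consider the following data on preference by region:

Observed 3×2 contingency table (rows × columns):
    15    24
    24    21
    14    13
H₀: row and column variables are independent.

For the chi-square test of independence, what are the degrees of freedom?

degrees of freedom = 2

df = (r−1)(c−1) = (3−1)·(2−1) = 2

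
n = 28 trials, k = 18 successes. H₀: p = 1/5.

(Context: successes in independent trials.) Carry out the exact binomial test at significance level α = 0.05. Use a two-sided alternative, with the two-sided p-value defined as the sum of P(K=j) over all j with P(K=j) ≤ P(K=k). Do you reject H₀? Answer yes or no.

reject H₀: yes

Exact binomial: n=28, k=18, p₀=1/5=0.2000
P(X=j) = C(n,j)·p₀^j·(1−p₀)^(n−j); p = Σ P(X=j) over j with P(X=j) ≤ P(X=18)
p-value (two-sided) = 0.00000
At α=0.05: p < α → reject H₀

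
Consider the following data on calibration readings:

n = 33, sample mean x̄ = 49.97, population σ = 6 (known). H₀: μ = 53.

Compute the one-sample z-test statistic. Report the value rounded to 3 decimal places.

SE = σ/√n = 6/√33 = 1.0445
z = (x̄−μ₀)/SE = (49.97−53)/1.0445 = -2.9010

test statistic = -2.901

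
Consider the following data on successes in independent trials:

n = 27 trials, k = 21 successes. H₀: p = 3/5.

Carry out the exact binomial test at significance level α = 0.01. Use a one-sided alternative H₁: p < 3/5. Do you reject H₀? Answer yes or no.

Exact binomial: n=27, k=21, p₀=3/5=0.6000
P(X≤21) from Σ C(n,i)·p₀^i·(1−p₀)^(n−i)
p-value (one-sided, H₁ less) = 0.98450
At α=0.01: p ≥ α → fail to reject H₀

reject H₀: no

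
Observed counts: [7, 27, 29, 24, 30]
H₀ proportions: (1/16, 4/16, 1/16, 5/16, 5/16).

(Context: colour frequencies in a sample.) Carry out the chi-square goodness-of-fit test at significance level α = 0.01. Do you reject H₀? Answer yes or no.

n = 117; E_i = n·p_i = [7.31, 29.25, 7.31, 36.56, 36.56]
χ² = (7−7.31)²/7.31 + (27−29.25)²/29.25 + (29−7.31)²/7.31 + (24−36.56)²/36.56 + (30−36.56)²/36.56 = 70.0017
df = 4
p-value (upper-tail) = 0.00000
At α=0.01: p < α → reject H₀

reject H₀: yes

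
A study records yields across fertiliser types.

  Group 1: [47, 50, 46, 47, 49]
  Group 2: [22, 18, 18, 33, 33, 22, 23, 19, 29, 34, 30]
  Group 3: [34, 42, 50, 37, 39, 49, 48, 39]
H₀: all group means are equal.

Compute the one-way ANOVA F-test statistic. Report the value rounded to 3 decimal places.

test statistic = 34.676

Group means [47.80, 25.55, 42.25], grand mean 35.750
SSB = Σnᵢ(x̄ᵢ−x̄)² = 2209.473; SSW = ΣΣ(x−x̄ᵢ)² = 669.027
MSB = 2209.473/2 = 1104.7364; MSW = 669.027/21 = 31.8584
F = MSB/MSW = 34.6764
df = (2, 21)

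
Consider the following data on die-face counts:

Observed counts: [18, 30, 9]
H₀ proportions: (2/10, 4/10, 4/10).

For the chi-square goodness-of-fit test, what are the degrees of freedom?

df = k − 1 = 3 − 1 = 2

degrees of freedom = 2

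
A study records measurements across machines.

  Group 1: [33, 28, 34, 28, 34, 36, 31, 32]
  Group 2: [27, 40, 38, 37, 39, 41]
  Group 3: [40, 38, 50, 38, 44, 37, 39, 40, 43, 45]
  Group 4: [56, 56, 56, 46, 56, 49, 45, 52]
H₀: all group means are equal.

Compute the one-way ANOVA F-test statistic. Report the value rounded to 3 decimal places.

test statistic = 32.340

Group means [32.00, 37.00, 41.40, 52.00], grand mean 40.875
SSB = Σnᵢ(x̄ᵢ−x̄)² = 1713.100; SSW = ΣΣ(x−x̄ᵢ)² = 494.400
MSB = 1713.100/3 = 571.0333; MSW = 494.400/28 = 17.6571
F = MSB/MSW = 32.3401
df = (3, 28)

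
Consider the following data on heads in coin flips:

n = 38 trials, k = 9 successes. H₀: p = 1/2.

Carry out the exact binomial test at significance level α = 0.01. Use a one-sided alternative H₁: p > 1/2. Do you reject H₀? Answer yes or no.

Exact binomial: n=38, k=9, p₀=1/2=0.5000
P(X≥9) from Σ C(n,i)·p₀^i·(1−p₀)^(n−i)
p-value (one-sided, H₁ greater) = 0.99976
At α=0.01: p ≥ α → fail to reject H₀

reject H₀: no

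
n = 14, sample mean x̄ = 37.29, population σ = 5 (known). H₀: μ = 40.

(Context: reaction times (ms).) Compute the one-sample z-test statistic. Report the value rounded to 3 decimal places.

SE = σ/√n = 5/√14 = 1.3363
z = (x̄−μ₀)/SE = (37.29−40)/1.3363 = -2.0280

test statistic = -2.028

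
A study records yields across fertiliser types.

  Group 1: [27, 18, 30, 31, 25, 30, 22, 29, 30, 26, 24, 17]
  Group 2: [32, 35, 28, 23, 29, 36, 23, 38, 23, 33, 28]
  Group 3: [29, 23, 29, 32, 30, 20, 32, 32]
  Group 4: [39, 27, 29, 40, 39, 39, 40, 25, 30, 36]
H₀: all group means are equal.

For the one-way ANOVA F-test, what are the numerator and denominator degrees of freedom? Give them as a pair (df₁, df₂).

k = 4 groups, N = 41 total
df = (k−1, N−k) = (4−1, 41−4) = (3, 37)

degrees of freedom = [3, 37]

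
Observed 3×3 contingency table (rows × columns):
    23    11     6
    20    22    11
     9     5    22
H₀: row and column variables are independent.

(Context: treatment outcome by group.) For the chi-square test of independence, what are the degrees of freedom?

degrees of freedom = 4

df = (r−1)(c−1) = (3−1)·(3−1) = 4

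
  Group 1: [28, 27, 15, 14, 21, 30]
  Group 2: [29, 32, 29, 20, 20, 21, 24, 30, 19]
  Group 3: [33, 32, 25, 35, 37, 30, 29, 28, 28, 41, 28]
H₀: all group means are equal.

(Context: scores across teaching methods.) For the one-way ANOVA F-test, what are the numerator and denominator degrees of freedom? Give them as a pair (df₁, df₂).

degrees of freedom = [2, 23]

k = 3 groups, N = 26 total
df = (k−1, N−k) = (3−1, 26−3) = (2, 23)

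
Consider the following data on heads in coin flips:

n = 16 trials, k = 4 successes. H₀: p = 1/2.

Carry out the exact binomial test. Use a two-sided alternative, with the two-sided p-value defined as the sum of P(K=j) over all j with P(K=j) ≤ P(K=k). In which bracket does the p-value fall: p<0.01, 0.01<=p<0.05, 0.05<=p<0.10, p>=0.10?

p-value bracket: 0.05<=p<0.10

Exact binomial: n=16, k=4, p₀=1/2=0.5000
P(X=j) = C(n,j)·p₀^j·(1−p₀)^(n−j); p = Σ P(X=j) over j with P(X=j) ≤ P(X=4)
p-value (two-sided) = 0.07681
→ bracket: 0.05<=p<0.10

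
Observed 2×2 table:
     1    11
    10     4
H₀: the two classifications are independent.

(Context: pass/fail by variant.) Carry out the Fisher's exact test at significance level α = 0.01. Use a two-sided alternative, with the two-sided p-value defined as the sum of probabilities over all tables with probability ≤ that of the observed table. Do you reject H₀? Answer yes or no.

reject H₀: yes

Margins: r₁=12, r₂=14, c₁=11, c₂=15, n=26
p_obs = C(12,1)·C(14,10)/C(26,11); sum pmf over tables with pmf ≤ p_obs
p-value (two-sided) = 0.00172
At α=0.01: p < α → reject H₀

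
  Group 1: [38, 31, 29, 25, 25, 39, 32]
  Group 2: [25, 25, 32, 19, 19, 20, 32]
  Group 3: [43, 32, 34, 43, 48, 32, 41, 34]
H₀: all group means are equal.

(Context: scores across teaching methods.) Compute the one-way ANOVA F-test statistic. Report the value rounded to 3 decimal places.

Group means [31.29, 24.57, 38.38], grand mean 31.727
SSB = Σnᵢ(x̄ᵢ−x̄)² = 713.346; SSW = ΣΣ(x−x̄ᵢ)² = 645.018
MSB = 713.346/2 = 356.6729; MSW = 645.018/19 = 33.9483
F = MSB/MSW = 10.5064
df = (2, 19)

test statistic = 10.506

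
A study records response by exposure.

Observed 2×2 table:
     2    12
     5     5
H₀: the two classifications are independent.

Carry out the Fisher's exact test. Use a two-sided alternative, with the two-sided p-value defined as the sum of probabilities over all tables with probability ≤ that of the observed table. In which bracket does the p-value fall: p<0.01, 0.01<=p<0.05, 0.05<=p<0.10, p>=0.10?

Margins: r₁=14, r₂=10, c₁=7, c₂=17, n=24
p_obs = C(14,2)·C(10,5)/C(24,7); sum pmf over tables with pmf ≤ p_obs
p-value (two-sided) = 0.08501
→ bracket: 0.05<=p<0.10

p-value bracket: 0.05<=p<0.10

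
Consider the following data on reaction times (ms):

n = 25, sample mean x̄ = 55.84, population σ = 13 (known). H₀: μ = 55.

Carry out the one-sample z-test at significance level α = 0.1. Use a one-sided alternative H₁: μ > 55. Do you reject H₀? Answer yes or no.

reject H₀: no

SE = σ/√n = 13/√25 = 2.6000
z = (x̄−μ₀)/SE = (55.84−55)/2.6000 = 0.3231
p-value (one-sided, H₁ greater) = 0.37332
At α=0.1: p ≥ α → fail to reject H₀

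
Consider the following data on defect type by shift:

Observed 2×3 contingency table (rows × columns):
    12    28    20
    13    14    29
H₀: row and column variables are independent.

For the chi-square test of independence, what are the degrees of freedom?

df = (r−1)(c−1) = (2−1)·(3−1) = 2

degrees of freedom = 2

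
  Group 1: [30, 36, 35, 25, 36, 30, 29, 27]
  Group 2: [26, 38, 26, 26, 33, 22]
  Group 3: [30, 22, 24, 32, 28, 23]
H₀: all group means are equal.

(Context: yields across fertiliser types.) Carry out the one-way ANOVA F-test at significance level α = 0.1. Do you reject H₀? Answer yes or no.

Group means [31.00, 28.50, 26.50], grand mean 28.900
SSB = Σnᵢ(x̄ᵢ−x̄)² = 70.800; SSW = ΣΣ(x−x̄ᵢ)² = 379.000
MSB = 70.800/2 = 35.4000; MSW = 379.000/17 = 22.2941
F = MSB/MSW = 1.5879
df = (2, 17)
p-value (upper-tail) = 0.23322
At α=0.1: p ≥ α → fail to reject H₀

reject H₀: no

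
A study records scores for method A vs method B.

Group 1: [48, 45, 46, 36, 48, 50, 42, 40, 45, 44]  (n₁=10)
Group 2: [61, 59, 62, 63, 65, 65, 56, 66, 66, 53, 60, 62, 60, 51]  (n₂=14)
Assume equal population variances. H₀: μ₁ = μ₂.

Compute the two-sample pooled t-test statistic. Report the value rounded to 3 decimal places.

x̄₁=44.400, s₁=4.169, n₁=10
x̄₂=60.643, s₂=4.651, n₂=14
s_p² = [9·4.169² + 13·4.651²]/22 = 19.8916
SE = √(s_p²·(1/10+1/14)) = 1.8466
t = (44.400−60.643)/1.8466 = -8.7960
df = 22

test statistic = -8.796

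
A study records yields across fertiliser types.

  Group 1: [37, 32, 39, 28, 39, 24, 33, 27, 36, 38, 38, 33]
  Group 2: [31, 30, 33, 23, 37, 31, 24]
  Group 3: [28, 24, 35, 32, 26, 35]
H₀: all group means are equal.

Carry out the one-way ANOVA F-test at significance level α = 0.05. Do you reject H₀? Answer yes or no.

Group means [33.67, 29.86, 30.00], grand mean 31.720
SSB = Σnᵢ(x̄ᵢ−x̄)² = 87.516; SSW = ΣΣ(x−x̄ᵢ)² = 539.524
MSB = 87.516/2 = 43.7581; MSW = 539.524/22 = 24.5238
F = MSB/MSW = 1.7843
df = (2, 22)
p-value (upper-tail) = 0.19137
At α=0.05: p ≥ α → fail to reject H₀

reject H₀: no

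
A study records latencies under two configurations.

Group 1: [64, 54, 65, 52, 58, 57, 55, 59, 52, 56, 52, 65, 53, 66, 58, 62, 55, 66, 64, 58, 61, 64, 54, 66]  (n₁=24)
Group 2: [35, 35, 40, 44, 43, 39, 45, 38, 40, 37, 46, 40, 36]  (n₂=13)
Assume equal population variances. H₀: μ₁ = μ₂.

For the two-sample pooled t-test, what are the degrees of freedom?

degrees of freedom = 35

df = n₁ + n₂ − 2 = 24 + 13 − 2 = 35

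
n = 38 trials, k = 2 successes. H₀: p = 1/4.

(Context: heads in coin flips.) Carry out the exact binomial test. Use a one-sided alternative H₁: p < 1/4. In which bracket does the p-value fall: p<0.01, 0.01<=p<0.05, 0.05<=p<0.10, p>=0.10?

Exact binomial: n=38, k=2, p₀=1/4=0.2500
P(X≤2) from Σ C(n,i)·p₀^i·(1−p₀)^(n−i)
p-value (one-sided, H₁ less) = 0.00164
→ bracket: p<0.01

p-value bracket: p<0.01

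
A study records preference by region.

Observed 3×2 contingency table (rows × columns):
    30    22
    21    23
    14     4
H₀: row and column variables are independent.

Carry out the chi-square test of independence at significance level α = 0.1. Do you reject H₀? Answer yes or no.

reject H₀: yes

Row totals [52, 44, 18], col totals [65, 49], n=114
χ² = (30−29.65)²/29.65 + (22−22.35)²/22.35 + (21−25.09)²/25.09 + (23−18.91)²/18.91 + (14−10.26)²/10.26 + (4−7.74)²/7.74 = 4.7247
df = 2
p-value (upper-tail) = 0.09420
At α=0.1: p < α → reject H₀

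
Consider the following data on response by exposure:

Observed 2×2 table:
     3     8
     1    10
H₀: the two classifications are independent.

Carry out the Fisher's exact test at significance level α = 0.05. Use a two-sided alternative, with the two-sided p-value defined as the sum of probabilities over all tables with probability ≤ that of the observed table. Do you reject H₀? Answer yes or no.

reject H₀: no

Margins: r₁=11, r₂=11, c₁=4, c₂=18, n=22
p_obs = C(11,3)·C(11,1)/C(22,4); sum pmf over tables with pmf ≤ p_obs
p-value (two-sided) = 0.58647
At α=0.05: p ≥ α → fail to reject H₀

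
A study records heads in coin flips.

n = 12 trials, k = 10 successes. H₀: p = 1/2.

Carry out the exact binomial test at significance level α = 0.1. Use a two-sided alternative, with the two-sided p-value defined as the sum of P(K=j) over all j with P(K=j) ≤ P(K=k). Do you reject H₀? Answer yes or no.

Exact binomial: n=12, k=10, p₀=1/2=0.5000
P(X=j) = C(n,j)·p₀^j·(1−p₀)^(n−j); p = Σ P(X=j) over j with P(X=j) ≤ P(X=10)
p-value (two-sided) = 0.03857
At α=0.1: p < α → reject H₀

reject H₀: yes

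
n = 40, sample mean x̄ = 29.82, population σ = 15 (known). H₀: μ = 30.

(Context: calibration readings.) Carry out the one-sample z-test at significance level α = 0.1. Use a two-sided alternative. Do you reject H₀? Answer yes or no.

reject H₀: no

SE = σ/√n = 15/√40 = 2.3717
z = (x̄−μ₀)/SE = (29.82−30)/2.3717 = -0.0759
p-value (two-sided) = 0.93950
At α=0.1: p ≥ α → fail to reject H₀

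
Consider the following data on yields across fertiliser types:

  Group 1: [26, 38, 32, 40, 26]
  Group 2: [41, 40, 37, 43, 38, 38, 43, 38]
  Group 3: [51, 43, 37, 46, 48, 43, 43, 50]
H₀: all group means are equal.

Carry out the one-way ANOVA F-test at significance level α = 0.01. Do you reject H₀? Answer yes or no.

reject H₀: yes

Group means [32.40, 39.75, 45.12], grand mean 40.048
SSB = Σnᵢ(x̄ᵢ−x̄)² = 499.377; SSW = ΣΣ(x−x̄ᵢ)² = 357.575
MSB = 499.377/2 = 249.6887; MSW = 357.575/18 = 19.8653
F = MSB/MSW = 12.5691
df = (2, 18)
p-value (upper-tail) = 0.00038
At α=0.01: p < α → reject H₀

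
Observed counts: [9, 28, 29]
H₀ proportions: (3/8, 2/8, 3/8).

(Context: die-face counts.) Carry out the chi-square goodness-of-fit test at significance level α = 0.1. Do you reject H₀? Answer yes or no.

n = 66; E_i = n·p_i = [24.75, 16.50, 24.75]
χ² = (9−24.75)²/24.75 + (28−16.50)²/16.50 + (29−24.75)²/24.75 = 18.7677
df = 2
p-value (upper-tail) = 0.00008
At α=0.1: p < α → reject H₀

reject H₀: yes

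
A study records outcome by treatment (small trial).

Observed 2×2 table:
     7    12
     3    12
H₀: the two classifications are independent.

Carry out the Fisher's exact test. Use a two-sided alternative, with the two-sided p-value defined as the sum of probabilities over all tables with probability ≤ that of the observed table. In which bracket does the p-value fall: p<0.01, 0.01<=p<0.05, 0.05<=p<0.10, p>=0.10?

Margins: r₁=19, r₂=15, c₁=10, c₂=24, n=34
p_obs = C(19,7)·C(15,3)/C(34,10); sum pmf over tables with pmf ≤ p_obs
p-value (two-sided) = 0.45127
→ bracket: p>=0.10

p-value bracket: p>=0.10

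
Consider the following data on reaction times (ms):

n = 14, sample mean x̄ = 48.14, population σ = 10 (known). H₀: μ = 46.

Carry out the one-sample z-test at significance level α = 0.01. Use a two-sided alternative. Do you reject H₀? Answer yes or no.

reject H₀: no

SE = σ/√n = 10/√14 = 2.6726
z = (x̄−μ₀)/SE = (48.14−46)/2.6726 = 0.8007
p-value (two-sided) = 0.42330
At α=0.01: p ≥ α → fail to reject H₀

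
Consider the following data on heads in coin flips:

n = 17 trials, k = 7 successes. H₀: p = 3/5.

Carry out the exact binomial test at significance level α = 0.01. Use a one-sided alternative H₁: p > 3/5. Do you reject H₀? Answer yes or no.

reject H₀: no

Exact binomial: n=17, k=7, p₀=3/5=0.6000
P(X≥7) from Σ C(n,i)·p₀^i·(1−p₀)^(n−i)
p-value (one-sided, H₁ greater) = 0.96519
At α=0.01: p ≥ α → fail to reject H₀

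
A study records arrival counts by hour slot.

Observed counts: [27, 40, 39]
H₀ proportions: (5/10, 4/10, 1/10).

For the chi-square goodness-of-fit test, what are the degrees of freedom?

df = k − 1 = 3 − 1 = 2

degrees of freedom = 2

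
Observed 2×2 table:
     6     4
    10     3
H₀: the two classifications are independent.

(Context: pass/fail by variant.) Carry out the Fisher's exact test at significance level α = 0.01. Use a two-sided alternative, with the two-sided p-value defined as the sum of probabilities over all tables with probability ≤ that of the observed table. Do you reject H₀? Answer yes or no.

reject H₀: no

Margins: r₁=10, r₂=13, c₁=16, c₂=7, n=23
p_obs = C(10,6)·C(13,10)/C(23,16); sum pmf over tables with pmf ≤ p_obs
p-value (two-sided) = 0.65002
At α=0.01: p ≥ α → fail to reject H₀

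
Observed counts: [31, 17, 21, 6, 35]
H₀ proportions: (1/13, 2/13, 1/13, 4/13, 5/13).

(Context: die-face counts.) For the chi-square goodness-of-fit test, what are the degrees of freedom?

degrees of freedom = 4

df = k − 1 = 5 − 1 = 4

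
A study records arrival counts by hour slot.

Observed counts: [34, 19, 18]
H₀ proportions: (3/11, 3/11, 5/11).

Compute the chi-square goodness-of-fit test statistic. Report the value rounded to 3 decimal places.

n = 71; E_i = n·p_i = [19.36, 19.36, 32.27]
χ² = (34−19.36)²/19.36 + (19−19.36)²/19.36 + (18−32.27)²/32.27 = 17.3822
df = 2

test statistic = 17.382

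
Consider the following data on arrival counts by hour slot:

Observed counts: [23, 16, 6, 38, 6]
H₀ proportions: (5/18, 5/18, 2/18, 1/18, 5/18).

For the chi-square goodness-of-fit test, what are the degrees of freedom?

degrees of freedom = 4

df = k − 1 = 5 − 1 = 4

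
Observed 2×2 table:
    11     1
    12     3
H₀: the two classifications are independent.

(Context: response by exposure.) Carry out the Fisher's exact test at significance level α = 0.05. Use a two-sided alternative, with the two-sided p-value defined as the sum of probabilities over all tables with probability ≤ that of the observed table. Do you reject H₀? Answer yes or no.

reject H₀: no

Margins: r₁=12, r₂=15, c₁=23, c₂=4, n=27
p_obs = C(12,11)·C(15,12)/C(27,23); sum pmf over tables with pmf ≤ p_obs
p-value (two-sided) = 0.60513
At α=0.05: p ≥ α → fail to reject H₀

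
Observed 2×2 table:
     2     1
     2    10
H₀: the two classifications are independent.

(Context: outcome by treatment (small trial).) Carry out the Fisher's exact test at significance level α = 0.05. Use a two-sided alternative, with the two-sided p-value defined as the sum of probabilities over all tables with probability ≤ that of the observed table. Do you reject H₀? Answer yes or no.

Margins: r₁=3, r₂=12, c₁=4, c₂=11, n=15
p_obs = C(3,2)·C(12,2)/C(15,4); sum pmf over tables with pmf ≤ p_obs
p-value (two-sided) = 0.15385
At α=0.05: p ≥ α → fail to reject H₀

reject H₀: no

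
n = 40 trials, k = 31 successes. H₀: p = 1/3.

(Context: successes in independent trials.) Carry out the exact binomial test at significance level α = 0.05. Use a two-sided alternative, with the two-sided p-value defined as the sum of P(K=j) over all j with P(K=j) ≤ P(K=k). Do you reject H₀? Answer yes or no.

reject H₀: yes

Exact binomial: n=40, k=31, p₀=1/3=0.3333
P(X=j) = C(n,j)·p₀^j·(1−p₀)^(n−j); p = Σ P(X=j) over j with P(X=j) ≤ P(X=31)
p-value (two-sided) = 0.00000
At α=0.05: p < α → reject H₀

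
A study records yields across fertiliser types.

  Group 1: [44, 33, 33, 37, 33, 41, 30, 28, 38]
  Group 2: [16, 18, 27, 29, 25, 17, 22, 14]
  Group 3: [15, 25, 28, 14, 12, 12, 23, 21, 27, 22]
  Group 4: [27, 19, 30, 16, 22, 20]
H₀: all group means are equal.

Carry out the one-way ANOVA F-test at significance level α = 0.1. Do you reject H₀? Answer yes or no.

reject H₀: yes

Group means [35.22, 21.00, 19.90, 22.33], grand mean 24.788
SSB = Σnᵢ(x̄ᵢ−x̄)² = 1369.726; SSW = ΣΣ(x−x̄ᵢ)² = 909.789
MSB = 1369.726/3 = 456.5754; MSW = 909.789/29 = 31.3720
F = MSB/MSW = 14.5536
df = (3, 29)
p-value (upper-tail) = 0.00001
At α=0.1: p < α → reject H₀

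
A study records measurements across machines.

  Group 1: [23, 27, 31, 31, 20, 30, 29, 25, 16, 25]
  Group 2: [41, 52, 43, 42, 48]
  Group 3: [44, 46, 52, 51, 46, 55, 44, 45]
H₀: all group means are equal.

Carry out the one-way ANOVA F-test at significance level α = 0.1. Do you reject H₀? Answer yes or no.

Group means [25.70, 45.20, 47.88], grand mean 37.652
SSB = Σnᵢ(x̄ᵢ−x̄)² = 2549.442; SSW = ΣΣ(x−x̄ᵢ)² = 431.775
MSB = 2549.442/2 = 1274.7212; MSW = 431.775/20 = 21.5887
F = MSB/MSW = 59.0456
df = (2, 20)
p-value (upper-tail) = 0.00000
At α=0.1: p < α → reject H₀

reject H₀: yes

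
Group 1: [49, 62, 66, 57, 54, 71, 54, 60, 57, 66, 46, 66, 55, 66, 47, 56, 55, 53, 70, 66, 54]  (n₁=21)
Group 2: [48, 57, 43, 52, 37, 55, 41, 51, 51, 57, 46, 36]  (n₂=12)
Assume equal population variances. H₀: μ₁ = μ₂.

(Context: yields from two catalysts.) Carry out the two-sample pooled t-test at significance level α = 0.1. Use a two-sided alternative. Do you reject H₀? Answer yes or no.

x̄₁=58.571, s₁=7.380, n₁=21
x̄₂=47.833, s₂=7.309, n₂=12
s_p² = [20·7.380² + 11·7.309²]/31 = 54.0906
SE = √(s_p²·(1/21+1/12)) = 2.6614
t = (58.571−47.833)/2.6614 = 4.0347
df = 31
p-value (two-sided) = 0.00033
At α=0.1: p < α → reject H₀

reject H₀: yes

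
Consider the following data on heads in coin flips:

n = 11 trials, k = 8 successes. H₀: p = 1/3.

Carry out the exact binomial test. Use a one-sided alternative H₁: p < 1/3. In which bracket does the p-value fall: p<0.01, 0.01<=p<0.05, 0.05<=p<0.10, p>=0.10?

Exact binomial: n=11, k=8, p₀=1/3=0.3333
P(X≤8) from Σ C(n,i)·p₀^i·(1−p₀)^(n−i)
p-value (one-sided, H₁ less) = 0.99863
→ bracket: p>=0.10

p-value bracket: p>=0.10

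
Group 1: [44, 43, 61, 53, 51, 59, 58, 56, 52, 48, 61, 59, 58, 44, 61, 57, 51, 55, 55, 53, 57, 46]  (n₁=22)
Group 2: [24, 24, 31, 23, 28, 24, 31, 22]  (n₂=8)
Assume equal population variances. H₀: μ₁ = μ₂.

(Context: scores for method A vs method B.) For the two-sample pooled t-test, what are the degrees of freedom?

degrees of freedom = 28

df = n₁ + n₂ − 2 = 22 + 8 − 2 = 28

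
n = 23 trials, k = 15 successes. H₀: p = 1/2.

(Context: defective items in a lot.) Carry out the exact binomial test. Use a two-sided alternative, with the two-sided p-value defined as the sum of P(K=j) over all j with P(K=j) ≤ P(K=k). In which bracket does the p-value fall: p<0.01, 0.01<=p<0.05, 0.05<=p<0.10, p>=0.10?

Exact binomial: n=23, k=15, p₀=1/2=0.5000
P(X=j) = C(n,j)·p₀^j·(1−p₀)^(n−j); p = Σ P(X=j) over j with P(X=j) ≤ P(X=15)
p-value (two-sided) = 0.21004
→ bracket: p>=0.10

p-value bracket: p>=0.10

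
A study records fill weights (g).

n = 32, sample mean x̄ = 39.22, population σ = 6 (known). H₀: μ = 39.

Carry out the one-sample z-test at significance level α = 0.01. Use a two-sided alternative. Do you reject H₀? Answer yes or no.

SE = σ/√n = 6/√32 = 1.0607
z = (x̄−μ₀)/SE = (39.22−39)/1.0607 = 0.2074
p-value (two-sided) = 0.83568
At α=0.01: p ≥ α → fail to reject H₀

reject H₀: no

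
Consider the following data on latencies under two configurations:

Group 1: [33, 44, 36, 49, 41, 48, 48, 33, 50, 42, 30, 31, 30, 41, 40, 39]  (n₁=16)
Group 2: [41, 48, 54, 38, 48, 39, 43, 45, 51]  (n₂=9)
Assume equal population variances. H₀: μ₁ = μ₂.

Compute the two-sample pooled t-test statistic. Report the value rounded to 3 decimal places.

test statistic = -2.051

x̄₁=39.688, s₁=6.954, n₁=16
x̄₂=45.222, s₂=5.472, n₂=9
s_p² = [15·6.954² + 8·5.472²]/23 = 41.9562
SE = √(s_p²·(1/16+1/9)) = 2.6989
t = (39.688−45.222)/2.6989 = -2.0507
df = 23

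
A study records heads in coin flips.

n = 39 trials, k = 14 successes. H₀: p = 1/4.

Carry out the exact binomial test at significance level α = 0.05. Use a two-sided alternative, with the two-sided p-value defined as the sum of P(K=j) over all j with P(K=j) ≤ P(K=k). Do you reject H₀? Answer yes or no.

reject H₀: no

Exact binomial: n=39, k=14, p₀=1/4=0.2500
P(X=j) = C(n,j)·p₀^j·(1−p₀)^(n−j); p = Σ P(X=j) over j with P(X=j) ≤ P(X=14)
p-value (two-sided) = 0.13737
At α=0.05: p ≥ α → fail to reject H₀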